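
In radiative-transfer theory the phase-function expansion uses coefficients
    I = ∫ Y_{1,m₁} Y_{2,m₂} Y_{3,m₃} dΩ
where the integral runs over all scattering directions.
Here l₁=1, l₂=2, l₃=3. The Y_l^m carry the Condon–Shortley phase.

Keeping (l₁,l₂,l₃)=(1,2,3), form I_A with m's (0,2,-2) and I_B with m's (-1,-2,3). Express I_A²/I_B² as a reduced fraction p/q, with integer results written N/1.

Shared (l₁,l₂,l₃)=(1,2,3): N and (l;000)² cancel in I_A²/I_B².
A: Δ = 0!·2!·4!/7! = 1/105; Racah Σ t=0..0: t=0:+1/24 = 1/24; ⇒ 3j(1 2 3; 0 2 -2)² = 1/21, sgn -1
B: Δ = 0!·2!·4!/7! = 1/105; Racah Σ t=0..0: t=0:+1/48 = 1/48; ⇒ 3j(1 2 3; -1 -2 3)² = 1/7, sgn +1
I_A²/I_B² = (1/21)/(1/7) = 1/3

1/3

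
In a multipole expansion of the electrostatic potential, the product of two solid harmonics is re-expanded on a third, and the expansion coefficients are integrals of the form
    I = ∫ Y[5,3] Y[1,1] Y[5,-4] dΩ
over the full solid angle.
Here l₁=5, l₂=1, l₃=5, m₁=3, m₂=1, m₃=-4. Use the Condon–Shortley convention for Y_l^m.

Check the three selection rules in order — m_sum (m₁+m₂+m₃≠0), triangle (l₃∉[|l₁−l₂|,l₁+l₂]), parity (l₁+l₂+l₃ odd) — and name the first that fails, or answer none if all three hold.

parity

Σmᵢ = 0  ✓
l₃∈[|l₁−l₂|,l₁+l₂]=[4,6], have l₃=5  ✓
Σlᵢ = 11 ⇒ odd  ✗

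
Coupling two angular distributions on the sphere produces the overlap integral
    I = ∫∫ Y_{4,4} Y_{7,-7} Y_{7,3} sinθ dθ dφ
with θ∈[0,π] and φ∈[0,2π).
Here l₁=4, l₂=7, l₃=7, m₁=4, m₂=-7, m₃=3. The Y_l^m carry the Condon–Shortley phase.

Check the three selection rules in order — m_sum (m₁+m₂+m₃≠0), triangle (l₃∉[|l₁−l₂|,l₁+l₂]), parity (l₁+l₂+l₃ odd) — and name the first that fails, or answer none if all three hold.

none

azimuthal sum: 4 − 7 + 3 = 0  ✓
3 ≤ 7 ≤ 11 (triangle on l)  ✓
L = 4 + 7 + 7 = 18 (even)  ✓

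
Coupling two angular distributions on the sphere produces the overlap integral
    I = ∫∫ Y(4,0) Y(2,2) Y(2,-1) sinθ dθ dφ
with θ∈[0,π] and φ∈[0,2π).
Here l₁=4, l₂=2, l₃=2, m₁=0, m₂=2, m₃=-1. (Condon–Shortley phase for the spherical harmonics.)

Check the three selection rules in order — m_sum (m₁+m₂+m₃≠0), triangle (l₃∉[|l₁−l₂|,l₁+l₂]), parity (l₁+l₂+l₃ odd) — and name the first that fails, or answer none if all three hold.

azimuthal sum: 0 + 2 − 1 = 1  ✗
2 ≤ 2 ≤ 6 (triangle on l)
L = 4 + 2 + 2 = 8 (even)

m_sum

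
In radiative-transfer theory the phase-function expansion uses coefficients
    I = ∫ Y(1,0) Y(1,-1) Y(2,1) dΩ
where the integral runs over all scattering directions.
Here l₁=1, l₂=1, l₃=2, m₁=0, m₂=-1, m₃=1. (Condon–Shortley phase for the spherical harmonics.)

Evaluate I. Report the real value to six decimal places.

Checks pass: Σm=0; 4 even; l₃=2∈[0,2].
(2·1+1)(2·1+1)(2·2+1) = 45
Δ: 0! 2! 2! / 5! → 1/30
sum: t=0:+1/1 = 1/1
3j²(1 1 2; 0 0 0) = Δ·Π!·Σ² = 2/15  (sign +1)
sum: t=0:+1/2 = 1/2
3j²(1 1 2; 0 -1 1) = Δ·Π!·Σ² = 1/10  (sign -1)
combine: 4πI² = 45·2/15·1/10 = 3/5
take √, sign -1: I = -0.21850969

-0.218510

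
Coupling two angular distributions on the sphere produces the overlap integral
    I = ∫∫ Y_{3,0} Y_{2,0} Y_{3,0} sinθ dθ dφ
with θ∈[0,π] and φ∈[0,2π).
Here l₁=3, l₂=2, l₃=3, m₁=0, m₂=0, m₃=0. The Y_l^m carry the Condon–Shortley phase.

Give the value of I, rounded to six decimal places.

0.168209

m-sum 0 ✓  L=8 even ✓  1≤3≤5 ✓
Π(2lᵢ+1) = 7×5×7 = 245
triangle coeff Δ(3,2,3) = 1/3780
Σ_t [0,2]: t=0:+1/24 t=1:−1/4 t=2:+1/24 = -1/6
(3j)²=4/105 [(3 2 3; 0 0 0)], sign=+1
(m-triple is (0,0,0) — same symbol as above.)
⇒ 4πI² = 16/45
I = (+1)√(16/45/(4π)) = 0.16820883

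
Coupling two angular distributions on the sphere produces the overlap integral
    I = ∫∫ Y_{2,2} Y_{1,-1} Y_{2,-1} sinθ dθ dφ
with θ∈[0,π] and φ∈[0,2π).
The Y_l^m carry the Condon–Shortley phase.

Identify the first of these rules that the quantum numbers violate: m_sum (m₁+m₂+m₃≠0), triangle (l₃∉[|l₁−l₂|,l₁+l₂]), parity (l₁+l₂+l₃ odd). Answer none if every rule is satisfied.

parity

azimuthal sum: 2 − 1 − 1 = 0  ✓
1 ≤ 2 ≤ 3 (triangle on l)  ✓
L = 2 + 1 + 2 = 5 (odd)  ✗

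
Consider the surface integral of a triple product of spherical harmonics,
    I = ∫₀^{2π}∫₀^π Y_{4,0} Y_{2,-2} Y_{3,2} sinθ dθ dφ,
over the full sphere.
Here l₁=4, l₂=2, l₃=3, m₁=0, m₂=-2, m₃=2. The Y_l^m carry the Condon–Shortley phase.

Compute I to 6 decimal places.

0.000000

L=9 odd ⇒ parity kills the (l;000) factor ⇒ I = 0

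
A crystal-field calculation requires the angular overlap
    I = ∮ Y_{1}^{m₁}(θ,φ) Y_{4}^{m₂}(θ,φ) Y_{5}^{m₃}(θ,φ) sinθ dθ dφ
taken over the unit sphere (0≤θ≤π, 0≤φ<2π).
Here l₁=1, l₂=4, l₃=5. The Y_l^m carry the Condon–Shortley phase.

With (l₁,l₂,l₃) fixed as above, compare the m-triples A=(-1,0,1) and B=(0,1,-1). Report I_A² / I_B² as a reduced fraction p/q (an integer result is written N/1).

l's match ⇒ only the (l;m) 3-j factors differ between A and B.
A: triangle coeff Δ(1,4,5) = 1/495; Σ_t [0,0]: t=0:+1/1152 = 1/1152; (3j)²=1/33 [(1 4 5; -1 0 1)], sign=+1
B: triangle coeff Δ(1,4,5) = 1/495; Σ_t [0,0]: t=0:+1/720 = 1/720; (3j)²=8/165 [(1 4 5; 0 1 -1)], sign=+1
I_A²/I_B² = (1/33)/(8/165) = 5/8

5/8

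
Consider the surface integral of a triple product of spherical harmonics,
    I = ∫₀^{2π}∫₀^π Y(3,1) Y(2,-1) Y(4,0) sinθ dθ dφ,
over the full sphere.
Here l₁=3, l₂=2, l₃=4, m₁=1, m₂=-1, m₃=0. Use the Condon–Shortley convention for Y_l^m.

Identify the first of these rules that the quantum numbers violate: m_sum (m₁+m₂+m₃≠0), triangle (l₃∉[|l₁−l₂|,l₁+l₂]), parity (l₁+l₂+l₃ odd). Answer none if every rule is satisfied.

parity

m₁+m₂+m₃ = 1 − 1 + 0 = 0  ✓
triangle: |3−2|=1 ≤ l₃=4 ≤ 3+2=5  ✓
parity: l₁+l₂+l₃ = 9 is odd  ✗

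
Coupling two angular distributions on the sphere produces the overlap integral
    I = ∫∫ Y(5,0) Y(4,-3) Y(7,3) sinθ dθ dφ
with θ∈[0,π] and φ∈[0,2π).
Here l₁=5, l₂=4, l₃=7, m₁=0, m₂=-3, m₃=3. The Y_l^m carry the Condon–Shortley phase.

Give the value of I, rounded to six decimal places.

0.133348

m-sum 0 ✓  L=16 even ✓  1≤7≤9 ✓
Π(2lᵢ+1) = 11×9×15 = 1485
triangle coeff Δ(5,4,7) = 1/6126120
Σ_t [0,2]: t=0:+1/69120 t=1:−1/20736 t=2:+1/69120 = -1/51840
(3j)²=280/21879 [(5 4 7; 0 0 0)], sign=+1
Σ_t [0,1]: t=0:+1/172800 t=1:−1/414720 = 7/2073600
(3j)²=343/29172 [(5 4 7; 0 -3 3)], sign=+1
⇒ 4πI² = 120050/537251
I = (+1)√(120050/537251/(4π)) = 0.13334832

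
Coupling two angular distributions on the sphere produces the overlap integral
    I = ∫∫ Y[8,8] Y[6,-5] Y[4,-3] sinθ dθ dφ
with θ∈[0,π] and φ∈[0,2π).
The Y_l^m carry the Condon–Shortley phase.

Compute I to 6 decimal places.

0.213885

m-sum 0 ✓  L=18 even ✓  2≤4≤14 ✓
Π(2lᵢ+1) = 17×13×9 = 1989
triangle coeff Δ(8,6,4) = 1/23279256
Σ_t [4,6]: t=4:+1/1658880 t=5:−1/518400 t=6:+1/1658880 = -1/1382400
(3j)²=504/46189 [(8 6 4; 0 0 0)], sign=-1
Σ_t [0,0]: t=0:+1/2612736000 = 1/2612736000
(3j)²=77/2907 [(8 6 4; 8 -5 -3)], sign=-1
⇒ 4πI² = 3528/6137
I = (+1)√(3528/6137/(4π)) = 0.21388548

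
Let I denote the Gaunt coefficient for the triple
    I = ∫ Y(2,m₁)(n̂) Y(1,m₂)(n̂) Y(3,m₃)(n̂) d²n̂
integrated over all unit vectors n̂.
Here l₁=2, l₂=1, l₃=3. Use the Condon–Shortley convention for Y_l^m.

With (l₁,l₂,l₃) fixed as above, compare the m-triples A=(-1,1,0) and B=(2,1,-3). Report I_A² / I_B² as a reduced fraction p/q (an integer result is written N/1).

Same 2,1,3: normalisation and zero-m 3j drop out of the ratio.
A: Δ: 0! 4! 2! / 7! → 1/105; sum: t=0:+1/12 = 1/12; 3j²(2 1 3; -1 1 0) = Δ·Π!·Σ² = 1/35  (sign -1)
B: Δ: 0! 4! 2! / 7! → 1/105; sum: t=0:+1/48 = 1/48; 3j²(2 1 3; 2 1 -3) = Δ·Π!·Σ² = 1/7  (sign +1)
I_A²/I_B² = (1/35)/(1/7) = 1/5

1/5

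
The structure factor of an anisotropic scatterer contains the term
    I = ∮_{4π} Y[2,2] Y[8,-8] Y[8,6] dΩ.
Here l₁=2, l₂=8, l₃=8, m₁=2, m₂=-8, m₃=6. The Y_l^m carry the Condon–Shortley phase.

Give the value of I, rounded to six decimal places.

m-sum 0 ✓  L=18 even ✓  6≤8≤10 ✓
Π(2lᵢ+1) = 5×17×17 = 1445
triangle coeff Δ(2,8,8) = 1/348840
Σ_t [0,2]: t=0:+1/116121600 t=1:−1/25401600 t=2:+1/116121600 = -1/45158400
(3j)²=24/1615 [(2 8 8; 0 0 0)], sign=-1
Σ_t [0,0]: t=0:+1/348713164800 = 1/348713164800
(3j)²=2/969 [(2 8 8; 2 -8 6)], sign=+1
⇒ 4πI² = 16/361
I = (-1)√(16/361/(4π)) = -0.05938838

-0.059388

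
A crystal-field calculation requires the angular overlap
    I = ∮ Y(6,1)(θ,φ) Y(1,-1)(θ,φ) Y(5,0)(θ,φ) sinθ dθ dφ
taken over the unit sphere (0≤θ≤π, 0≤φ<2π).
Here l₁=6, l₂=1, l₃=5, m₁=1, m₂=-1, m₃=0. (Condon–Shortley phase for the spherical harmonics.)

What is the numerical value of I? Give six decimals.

Rules hold: Σm=0, L=12 even, 5≤5≤7.
N = 13·3·11 = 429
Δ = 2!·10!·0!/13! = 1/858
Racah Σ t=1..1: t=1:−1/14400 = -1/14400
⇒ 3j(6 1 5; 0 0 0)² = 6/143, sgn +1
Racah Σ t=0..0: t=0:+1/28800 = 1/28800
⇒ 3j(6 1 5; 1 -1 0)² = 7/286, sgn -1
4πI² = N·(3j₀)²·(3jₘ)² = 63/143
I = -1·√(0.440559/4π) = -0.18723944

-0.187239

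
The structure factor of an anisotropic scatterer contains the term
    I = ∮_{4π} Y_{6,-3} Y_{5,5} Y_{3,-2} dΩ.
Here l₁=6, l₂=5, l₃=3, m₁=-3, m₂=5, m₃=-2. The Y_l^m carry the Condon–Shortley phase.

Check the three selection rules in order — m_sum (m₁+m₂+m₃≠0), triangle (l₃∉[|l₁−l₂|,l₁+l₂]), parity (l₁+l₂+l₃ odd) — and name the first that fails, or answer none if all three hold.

none

Σmᵢ = 0  ✓
l₃∈[|l₁−l₂|,l₁+l₂]=[1,11], have l₃=3  ✓
Σlᵢ = 14 ⇒ even  ✓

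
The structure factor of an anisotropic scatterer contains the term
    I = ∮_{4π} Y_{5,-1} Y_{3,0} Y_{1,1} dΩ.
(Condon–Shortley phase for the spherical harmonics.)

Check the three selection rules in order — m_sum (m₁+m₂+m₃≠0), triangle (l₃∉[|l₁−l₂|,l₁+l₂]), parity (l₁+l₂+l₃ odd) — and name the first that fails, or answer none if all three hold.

triangle

Σmᵢ = 0  ✓
l₃∈[|l₁−l₂|,l₁+l₂]=[2,8], have l₃=1  ✗
Σlᵢ = 9 ⇒ odd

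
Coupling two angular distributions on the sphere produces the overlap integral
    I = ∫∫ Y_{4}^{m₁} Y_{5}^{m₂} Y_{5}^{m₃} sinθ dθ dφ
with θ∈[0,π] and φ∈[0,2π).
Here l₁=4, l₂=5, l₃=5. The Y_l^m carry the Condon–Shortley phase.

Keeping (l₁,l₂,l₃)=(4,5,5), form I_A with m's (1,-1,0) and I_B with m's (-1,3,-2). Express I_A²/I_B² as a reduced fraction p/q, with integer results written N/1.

1/5

Same 4,5,5: normalisation and zero-m 3j drop out of the ratio.
A: Δ: 4! 4! 6! / 15! → 1/3153150; sum: t=0:+1/6912 t=1:−1/864 t=2:+1/1152 t=3:−1/17280 = -7/34560; 3j²(4 5 5; 1 -1 0) = Δ·Π!·Σ² = 1/429  (sign +1)
B: Δ: 4! 4! 6! / 15! → 1/3153150; sum: t=2:+1/17280 t=3:−1/2880 t=4:+1/6912 = -1/6912; 3j²(4 5 5; -1 3 -2) = Δ·Π!·Σ² = 5/429  (sign +1)
I_A²/I_B² = (1/429)/(5/429) = 1/5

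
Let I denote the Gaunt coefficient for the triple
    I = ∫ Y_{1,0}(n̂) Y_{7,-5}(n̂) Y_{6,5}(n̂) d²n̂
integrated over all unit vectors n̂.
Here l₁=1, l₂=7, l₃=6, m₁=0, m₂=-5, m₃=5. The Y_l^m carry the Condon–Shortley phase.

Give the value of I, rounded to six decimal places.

-0.171413

Rules hold: Σm=0, L=14 even, 6≤6≤8.
N = 3·15·13 = 585
Δ = 2!·0!·12!/15! = 1/1365
Racah Σ t=1..1: t=1:−1/518400 = -1/518400
⇒ 3j(1 7 6; 0 0 0)² = 7/195, sgn -1
Racah Σ t=1..1: t=1:−1/39916800 = -1/39916800
⇒ 3j(1 7 6; 0 -5 5)² = 8/455, sgn +1
4πI² = N·(3j₀)²·(3jₘ)² = 24/65
I = -1·√(0.369231/4π) = -0.17141310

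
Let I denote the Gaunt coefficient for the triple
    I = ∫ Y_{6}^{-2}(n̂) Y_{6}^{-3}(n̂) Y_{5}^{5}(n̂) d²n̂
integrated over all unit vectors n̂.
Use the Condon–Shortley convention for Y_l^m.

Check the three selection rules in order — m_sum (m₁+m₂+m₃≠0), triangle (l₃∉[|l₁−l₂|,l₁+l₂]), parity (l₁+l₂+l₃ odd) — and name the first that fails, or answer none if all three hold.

parity

Σmᵢ = 0  ✓
l₃∈[|l₁−l₂|,l₁+l₂]=[0,12], have l₃=5  ✓
Σlᵢ = 17 ⇒ odd  ✗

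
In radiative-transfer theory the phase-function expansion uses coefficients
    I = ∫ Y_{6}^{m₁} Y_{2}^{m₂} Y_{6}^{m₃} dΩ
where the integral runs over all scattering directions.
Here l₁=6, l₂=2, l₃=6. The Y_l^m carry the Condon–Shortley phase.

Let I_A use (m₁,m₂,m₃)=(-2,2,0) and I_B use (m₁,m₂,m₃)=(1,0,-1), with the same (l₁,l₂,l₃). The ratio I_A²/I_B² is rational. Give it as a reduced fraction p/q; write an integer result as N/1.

280/169

l's match ⇒ only the (l;m) 3-j factors differ between A and B.
A: triangle coeff Δ(6,2,6) = 1/90090; Σ_t [2,2]: t=2:+1/69120 = 1/69120; (3j)²=4/143 [(6 2 6; -2 2 0)], sign=+1
B: triangle coeff Δ(6,2,6) = 1/90090; Σ_t [0,2]: t=0:+1/57600 t=1:−1/17280 t=2:+1/120960 = -13/403200; (3j)²=13/770 [(6 2 6; 1 0 -1)], sign=+1
I_A²/I_B² = (4/143)/(13/770) = 280/169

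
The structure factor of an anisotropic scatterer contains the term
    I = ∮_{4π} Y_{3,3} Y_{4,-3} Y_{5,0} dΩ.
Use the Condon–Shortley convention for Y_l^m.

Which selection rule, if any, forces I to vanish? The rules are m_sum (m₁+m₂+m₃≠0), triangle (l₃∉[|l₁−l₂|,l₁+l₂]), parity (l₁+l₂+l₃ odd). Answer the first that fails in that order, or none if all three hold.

none

Σmᵢ = 0  ✓
l₃∈[|l₁−l₂|,l₁+l₂]=[1,7], have l₃=5  ✓
Σlᵢ = 12 ⇒ even  ✓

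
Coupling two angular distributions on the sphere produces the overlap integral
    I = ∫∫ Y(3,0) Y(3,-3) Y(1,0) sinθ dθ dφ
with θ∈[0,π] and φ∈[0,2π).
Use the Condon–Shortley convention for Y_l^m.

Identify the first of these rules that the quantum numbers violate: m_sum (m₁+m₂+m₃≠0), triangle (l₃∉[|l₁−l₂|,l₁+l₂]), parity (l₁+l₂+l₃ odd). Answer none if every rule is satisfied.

m_sum

azimuthal sum: 0 − 3 + 0 = -3  ✗
0 ≤ 1 ≤ 6 (triangle on l)
L = 3 + 3 + 1 = 7 (odd)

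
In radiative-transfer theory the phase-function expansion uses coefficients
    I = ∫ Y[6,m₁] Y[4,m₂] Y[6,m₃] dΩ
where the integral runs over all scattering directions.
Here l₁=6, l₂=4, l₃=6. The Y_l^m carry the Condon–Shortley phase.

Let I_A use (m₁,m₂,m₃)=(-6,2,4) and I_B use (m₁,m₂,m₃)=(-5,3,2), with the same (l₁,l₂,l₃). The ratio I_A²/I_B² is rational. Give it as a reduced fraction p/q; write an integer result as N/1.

405/343

Shared (l₁,l₂,l₃)=(6,4,6): N and (l;000)² cancel in I_A²/I_B².
A: Δ = 4!·8!·4!/17! = 1/15315300; Racah Σ t=4..4: t=4:+1/3870720 = 1/3870720; ⇒ 3j(6 4 6; -6 2 4)² = 135/6188, sgn +1
B: Δ = 4!·8!·4!/17! = 1/15315300; Racah Σ t=3..4: t=3:−1/5806080 t=4:+1/725760 = 1/829440; ⇒ 3j(6 4 6; -5 3 2)² = 49/2652, sgn +1
I_A²/I_B² = (135/6188)/(49/2652) = 405/343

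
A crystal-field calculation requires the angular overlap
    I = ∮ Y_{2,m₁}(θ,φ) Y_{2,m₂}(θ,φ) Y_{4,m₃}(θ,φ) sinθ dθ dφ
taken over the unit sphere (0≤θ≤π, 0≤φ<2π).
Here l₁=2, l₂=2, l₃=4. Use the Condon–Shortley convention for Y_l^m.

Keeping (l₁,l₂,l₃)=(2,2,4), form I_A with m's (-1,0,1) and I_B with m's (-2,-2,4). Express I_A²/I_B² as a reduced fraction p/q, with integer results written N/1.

3/7

Shared (l₁,l₂,l₃)=(2,2,4): N and (l;000)² cancel in I_A²/I_B².
A: Δ = 0!·4!·4!/9! = 1/630; Racah Σ t=0..0: t=0:+1/24 = 1/24; ⇒ 3j(2 2 4; -1 0 1)² = 1/21, sgn -1
B: Δ = 0!·4!·4!/9! = 1/630; Racah Σ t=0..0: t=0:+1/576 = 1/576; ⇒ 3j(2 2 4; -2 -2 4)² = 1/9, sgn +1
I_A²/I_B² = (1/21)/(1/9) = 3/7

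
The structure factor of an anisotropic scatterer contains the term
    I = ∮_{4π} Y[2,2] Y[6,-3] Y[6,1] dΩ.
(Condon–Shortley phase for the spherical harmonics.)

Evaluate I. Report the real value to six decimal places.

0.177674

m-sum 0 ✓  L=14 even ✓  4≤6≤8 ✓
Π(2lᵢ+1) = 5×13×13 = 845
triangle coeff Δ(2,6,6) = 1/90090
Σ_t [0,2]: t=0:+1/69120 t=1:−1/14400 t=2:+1/69120 = -7/172800
(3j)²=14/715 [(2 6 6; 0 0 0)], sign=-1
Σ_t [0,0]: t=0:+1/120960 = 1/120960
(3j)²=24/1001 [(2 6 6; 2 -3 1)], sign=-1
⇒ 4πI² = 48/121
I = (+1)√(48/121/(4π)) = 0.17767364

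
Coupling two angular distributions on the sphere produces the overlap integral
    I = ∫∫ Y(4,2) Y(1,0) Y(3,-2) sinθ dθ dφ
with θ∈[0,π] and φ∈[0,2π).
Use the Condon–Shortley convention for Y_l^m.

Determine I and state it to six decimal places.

0.213244

Checks pass: Σm=0; 8 even; l₃=3∈[3,5].
(2·4+1)(2·1+1)(2·3+1) = 189
Δ: 2! 6! 0! / 9! → 1/252
sum: t=1:−1/36 = -1/36
3j²(4 1 3; 0 0 0) = Δ·Π!·Σ² = 4/63  (sign +1)
sum: t=1:−1/120 = -1/120
3j²(4 1 3; 2 0 -2) = Δ·Π!·Σ² = 1/21  (sign +1)
combine: 4πI² = 189·4/63·1/21 = 4/7
take √, sign +1: I = 0.21324362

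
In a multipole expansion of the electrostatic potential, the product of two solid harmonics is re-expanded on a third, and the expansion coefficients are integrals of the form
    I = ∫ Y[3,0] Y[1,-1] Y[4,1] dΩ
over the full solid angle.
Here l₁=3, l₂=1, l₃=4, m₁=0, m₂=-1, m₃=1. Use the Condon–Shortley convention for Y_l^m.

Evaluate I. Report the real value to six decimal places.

m-sum 0 ✓  L=8 even ✓  2≤4≤4 ✓
Π(2lᵢ+1) = 7×3×9 = 189
triangle coeff Δ(3,1,4) = 1/252
Σ_t [0,0]: t=0:+1/36 = 1/36
(3j)²=4/63 [(3 1 4; 0 0 0)], sign=+1
Σ_t [0,0]: t=0:+1/72 = 1/72
(3j)²=5/126 [(3 1 4; 0 -1 1)], sign=-1
⇒ 4πI² = 10/21
I = (-1)√(10/21/(4π)) = -0.19466390

-0.194664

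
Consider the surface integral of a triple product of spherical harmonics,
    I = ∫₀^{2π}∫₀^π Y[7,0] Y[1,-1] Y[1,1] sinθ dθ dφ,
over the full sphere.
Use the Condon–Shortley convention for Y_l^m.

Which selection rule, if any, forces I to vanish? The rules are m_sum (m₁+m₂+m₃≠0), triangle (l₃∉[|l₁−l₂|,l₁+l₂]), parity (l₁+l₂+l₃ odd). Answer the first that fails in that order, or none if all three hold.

Σmᵢ = 0  ✓
l₃∈[|l₁−l₂|,l₁+l₂]=[6,8], have l₃=1  ✗
Σlᵢ = 9 ⇒ odd

triangle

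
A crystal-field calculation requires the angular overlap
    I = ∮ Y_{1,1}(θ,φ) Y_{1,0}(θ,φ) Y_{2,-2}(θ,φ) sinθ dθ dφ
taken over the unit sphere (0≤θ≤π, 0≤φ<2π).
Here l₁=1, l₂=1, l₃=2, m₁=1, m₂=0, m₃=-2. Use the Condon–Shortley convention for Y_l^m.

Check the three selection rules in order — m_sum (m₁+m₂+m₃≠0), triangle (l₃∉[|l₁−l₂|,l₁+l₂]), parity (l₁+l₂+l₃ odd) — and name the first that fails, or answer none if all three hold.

m_sum

azimuthal sum: 1 + 0 − 2 = -1  ✗
0 ≤ 2 ≤ 2 (triangle on l)
L = 1 + 1 + 2 = 4 (even)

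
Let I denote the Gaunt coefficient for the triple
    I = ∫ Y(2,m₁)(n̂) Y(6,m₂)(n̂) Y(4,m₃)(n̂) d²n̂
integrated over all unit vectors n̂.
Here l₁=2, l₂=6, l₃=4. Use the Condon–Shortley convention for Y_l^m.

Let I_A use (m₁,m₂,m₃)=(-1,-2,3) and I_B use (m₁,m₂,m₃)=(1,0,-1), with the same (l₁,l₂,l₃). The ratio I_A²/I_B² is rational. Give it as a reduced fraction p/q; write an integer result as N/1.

4/15

Shared (l₁,l₂,l₃)=(2,6,4): N and (l;000)² cancel in I_A²/I_B².
A: Δ = 4!·0!·8!/13! = 1/6435; Racah Σ t=3..3: t=3:−1/30240 = -1/30240; ⇒ 3j(2 6 4; -1 -2 3)² = 32/6435, sgn +1
B: Δ = 4!·0!·8!/13! = 1/6435; Racah Σ t=1..1: t=1:−1/4320 = -1/4320; ⇒ 3j(2 6 4; 1 0 -1)² = 8/429, sgn +1
I_A²/I_B² = (32/6435)/(8/429) = 4/15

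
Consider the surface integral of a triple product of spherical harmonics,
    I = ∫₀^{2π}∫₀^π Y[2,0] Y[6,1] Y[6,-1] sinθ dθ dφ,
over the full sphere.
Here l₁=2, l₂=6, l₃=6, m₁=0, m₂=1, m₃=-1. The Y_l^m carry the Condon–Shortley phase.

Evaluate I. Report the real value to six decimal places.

Rules hold: Σm=0, L=14 even, 4≤6≤8.
N = 5·13·13 = 845
Δ = 2!·2!·10!/15! = 1/90090
Racah Σ t=0..2: t=0:+1/69120 t=1:−1/14400 t=2:+1/69120 = -7/172800
⇒ 3j(2 6 6; 0 0 0)² = 14/715, sgn -1
Racah Σ t=0..2: t=0:+1/120960 t=1:−1/17280 t=2:+1/57600 = -13/403200
⇒ 3j(2 6 6; 0 1 -1)² = 13/770, sgn +1
4πI² = N·(3j₀)²·(3jₘ)² = 169/605
I = -1·√(0.279339/4π) = -0.14909419

-0.149094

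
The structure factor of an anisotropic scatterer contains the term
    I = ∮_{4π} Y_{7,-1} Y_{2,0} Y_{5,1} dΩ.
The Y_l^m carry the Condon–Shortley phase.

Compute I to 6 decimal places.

m-sum 0 ✓  L=14 even ✓  5≤5≤9 ✓
Π(2lᵢ+1) = 15×5×11 = 825
triangle coeff Δ(7,2,5) = 1/15015
Σ_t [2,2]: t=2:+1/57600 = 1/57600
(3j)²=21/715 [(7 2 5; 0 0 0)], sign=-1
Σ_t [2,2]: t=2:+1/69120 = 1/69120
(3j)²=4/143 [(7 2 5; -1 0 1)], sign=+1
⇒ 4πI² = 1260/1859
I = (-1)√(1260/1859/(4π)) = -0.23224194

-0.232242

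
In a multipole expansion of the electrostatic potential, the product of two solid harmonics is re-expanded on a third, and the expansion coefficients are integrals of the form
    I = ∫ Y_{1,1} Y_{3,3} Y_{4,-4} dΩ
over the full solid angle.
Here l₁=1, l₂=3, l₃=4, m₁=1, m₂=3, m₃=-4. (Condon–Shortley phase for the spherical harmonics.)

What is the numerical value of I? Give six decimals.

0.325735

m-sum 0 ✓  L=8 even ✓  2≤4≤4 ✓
Π(2lᵢ+1) = 3×7×9 = 189
triangle coeff Δ(1,3,4) = 1/252
Σ_t [0,0]: t=0:+1/36 = 1/36
(3j)²=4/63 [(1 3 4; 0 0 0)], sign=+1
Σ_t [0,0]: t=0:+1/1440 = 1/1440
(3j)²=1/9 [(1 3 4; 1 3 -4)], sign=+1
⇒ 4πI² = 4/3
I = (+1)√(4/3/(4π)) = 0.32573501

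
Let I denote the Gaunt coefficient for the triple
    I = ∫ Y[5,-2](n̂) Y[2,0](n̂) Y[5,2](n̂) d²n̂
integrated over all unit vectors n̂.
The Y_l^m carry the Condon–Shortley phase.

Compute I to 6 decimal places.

m-sum 0 ✓  L=12 even ✓  3≤5≤7 ✓
Π(2lᵢ+1) = 11×5×11 = 605
triangle coeff Δ(5,2,5) = 1/38610
Σ_t [0,2]: t=0:+1/2880 t=1:−1/576 t=2:+1/2880 = -1/960
(3j)²=10/429 [(5 2 5; 0 0 0)], sign=+1
Σ_t [0,2]: t=0:+1/20160 t=1:−1/1440 t=2:+1/2880 = -1/3360
(3j)²=6/715 [(5 2 5; -2 0 2)], sign=+1
⇒ 4πI² = 20/169
I = (+1)√(20/169/(4π)) = 0.09704356

0.097044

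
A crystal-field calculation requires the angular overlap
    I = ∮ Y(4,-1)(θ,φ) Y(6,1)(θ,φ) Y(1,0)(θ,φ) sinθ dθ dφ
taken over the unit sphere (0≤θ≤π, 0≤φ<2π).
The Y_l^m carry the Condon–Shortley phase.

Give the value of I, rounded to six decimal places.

triangle: need 2≤l₃≤10, have 1; I=0

0.000000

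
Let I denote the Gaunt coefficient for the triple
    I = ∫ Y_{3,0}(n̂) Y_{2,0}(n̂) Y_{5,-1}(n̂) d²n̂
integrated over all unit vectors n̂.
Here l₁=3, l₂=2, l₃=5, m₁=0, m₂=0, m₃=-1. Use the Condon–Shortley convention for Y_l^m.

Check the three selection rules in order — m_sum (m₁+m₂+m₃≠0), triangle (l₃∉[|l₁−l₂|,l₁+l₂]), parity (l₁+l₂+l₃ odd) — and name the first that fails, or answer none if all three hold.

m_sum

Σmᵢ = -1  ✗
l₃∈[|l₁−l₂|,l₁+l₂]=[1,5], have l₃=5
Σlᵢ = 10 ⇒ even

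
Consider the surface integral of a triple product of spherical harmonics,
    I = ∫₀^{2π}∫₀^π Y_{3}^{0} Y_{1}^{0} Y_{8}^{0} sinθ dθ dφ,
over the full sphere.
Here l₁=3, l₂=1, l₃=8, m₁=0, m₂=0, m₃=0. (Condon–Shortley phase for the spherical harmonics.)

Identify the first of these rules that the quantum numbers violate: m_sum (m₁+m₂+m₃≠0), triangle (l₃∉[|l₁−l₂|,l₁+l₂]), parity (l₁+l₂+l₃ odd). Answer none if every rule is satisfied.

Σmᵢ = 0  ✓
l₃∈[|l₁−l₂|,l₁+l₂]=[2,4], have l₃=8  ✗
Σlᵢ = 12 ⇒ even

triangle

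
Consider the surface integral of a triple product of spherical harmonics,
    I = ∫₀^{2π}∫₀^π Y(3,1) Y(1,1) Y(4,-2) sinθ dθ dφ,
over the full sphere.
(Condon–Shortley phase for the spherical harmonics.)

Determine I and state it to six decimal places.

0.238414

Checks pass: Σm=0; 8 even; l₃=4∈[2,4].
(2·3+1)(2·1+1)(2·4+1) = 189
Δ: 0! 6! 2! / 9! → 1/252
sum: t=0:+1/36 = 1/36
3j²(3 1 4; 0 0 0) = Δ·Π!·Σ² = 4/63  (sign +1)
sum: t=0:+1/96 = 1/96
3j²(3 1 4; 1 1 -2) = Δ·Π!·Σ² = 5/84  (sign +1)
combine: 4πI² = 189·4/63·5/84 = 5/7
take √, sign +1: I = 0.23841361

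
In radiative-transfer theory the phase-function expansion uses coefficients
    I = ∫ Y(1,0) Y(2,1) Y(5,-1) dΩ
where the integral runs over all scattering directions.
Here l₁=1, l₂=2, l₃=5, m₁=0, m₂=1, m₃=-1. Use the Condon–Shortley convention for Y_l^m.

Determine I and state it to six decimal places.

0.000000

l₃=5 ∉ [1,3] — triangle fails ⇒ I = 0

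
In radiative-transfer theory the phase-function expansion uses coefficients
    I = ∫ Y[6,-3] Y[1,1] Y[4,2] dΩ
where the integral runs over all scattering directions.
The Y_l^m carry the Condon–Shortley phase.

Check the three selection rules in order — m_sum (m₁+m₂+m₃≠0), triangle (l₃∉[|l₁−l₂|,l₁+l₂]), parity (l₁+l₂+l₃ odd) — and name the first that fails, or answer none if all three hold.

triangle

Σmᵢ = 0  ✓
l₃∈[|l₁−l₂|,l₁+l₂]=[5,7], have l₃=4  ✗
Σlᵢ = 11 ⇒ odd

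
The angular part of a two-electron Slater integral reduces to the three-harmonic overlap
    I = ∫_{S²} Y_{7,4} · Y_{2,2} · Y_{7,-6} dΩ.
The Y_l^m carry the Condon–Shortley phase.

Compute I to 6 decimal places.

-0.106948

m-sum 0 ✓  L=16 even ✓  5≤7≤9 ✓
Π(2lᵢ+1) = 15×5×15 = 1125
triangle coeff Δ(7,2,7) = 1/185640
Σ_t [0,2]: t=0:+1/2419200 t=1:−1/518400 t=2:+1/2419200 = -1/907200
(3j)²=56/3315 [(7 2 7; 0 0 0)], sign=+1
Σ_t [2,2]: t=2:+1/159667200 = 1/159667200
(3j)²=9/1190 [(7 2 7; 4 2 -6)], sign=-1
⇒ 4πI² = 540/3757
I = (-1)√(540/3757/(4π)) = -0.10694768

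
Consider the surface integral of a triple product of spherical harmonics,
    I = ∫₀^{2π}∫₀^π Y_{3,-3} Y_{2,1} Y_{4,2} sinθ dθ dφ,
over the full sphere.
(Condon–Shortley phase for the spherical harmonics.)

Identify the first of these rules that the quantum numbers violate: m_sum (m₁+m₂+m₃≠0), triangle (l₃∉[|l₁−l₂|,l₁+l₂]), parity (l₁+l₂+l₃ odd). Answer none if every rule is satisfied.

m₁+m₂+m₃ = -3 + 1 + 2 = 0  ✓
triangle: |3−2|=1 ≤ l₃=4 ≤ 3+2=5  ✓
parity: l₁+l₂+l₃ = 9 is odd  ✗

parity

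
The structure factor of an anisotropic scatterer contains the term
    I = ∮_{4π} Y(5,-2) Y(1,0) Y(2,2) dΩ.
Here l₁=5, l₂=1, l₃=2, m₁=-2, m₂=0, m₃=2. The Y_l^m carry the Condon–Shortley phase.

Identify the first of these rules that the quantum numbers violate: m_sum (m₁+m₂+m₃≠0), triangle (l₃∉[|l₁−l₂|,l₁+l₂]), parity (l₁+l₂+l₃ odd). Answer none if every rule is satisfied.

m₁+m₂+m₃ = -2 + 0 + 2 = 0  ✓
triangle: |5−1|=4 ≤ l₃=2 ≤ 5+1=6  ✗
parity: l₁+l₂+l₃ = 8 is even

triangle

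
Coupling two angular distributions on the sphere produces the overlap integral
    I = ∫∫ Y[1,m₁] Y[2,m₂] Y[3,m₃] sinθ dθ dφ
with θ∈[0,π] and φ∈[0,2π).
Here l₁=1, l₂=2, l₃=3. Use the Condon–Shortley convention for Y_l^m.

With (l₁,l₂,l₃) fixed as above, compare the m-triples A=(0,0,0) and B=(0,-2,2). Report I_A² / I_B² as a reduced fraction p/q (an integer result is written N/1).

Shared (l₁,l₂,l₃)=(1,2,3): N and (l;000)² cancel in I_A²/I_B².
A: Δ = 0!·2!·4!/7! = 1/105; Racah Σ t=0..0: t=0:+1/4 = 1/4; ⇒ 3j(1 2 3; 0 0 0)² = 3/35, sgn -1
B: Δ = 0!·2!·4!/7! = 1/105; Racah Σ t=0..0: t=0:+1/24 = 1/24; ⇒ 3j(1 2 3; 0 -2 2)² = 1/21, sgn -1
I_A²/I_B² = (3/35)/(1/21) = 9/5

9/5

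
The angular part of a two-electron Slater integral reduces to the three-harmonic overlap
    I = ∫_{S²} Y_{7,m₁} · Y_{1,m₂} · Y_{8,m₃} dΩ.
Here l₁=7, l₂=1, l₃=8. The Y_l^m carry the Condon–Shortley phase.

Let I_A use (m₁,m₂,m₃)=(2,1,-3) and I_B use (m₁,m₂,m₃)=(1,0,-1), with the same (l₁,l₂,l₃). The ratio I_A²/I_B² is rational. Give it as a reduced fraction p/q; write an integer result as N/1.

55/63

l's match ⇒ only the (l;m) 3-j factors differ between A and B.
A: triangle coeff Δ(7,1,8) = 1/2040; Σ_t [0,0]: t=0:+1/87091200 = 1/87091200; (3j)²=11/408 [(7 1 8; 2 1 -3)], sign=-1
B: triangle coeff Δ(7,1,8) = 1/2040; Σ_t [0,0]: t=0:+1/29030400 = 1/29030400; (3j)²=21/680 [(7 1 8; 1 0 -1)], sign=-1
I_A²/I_B² = (11/408)/(21/680) = 55/63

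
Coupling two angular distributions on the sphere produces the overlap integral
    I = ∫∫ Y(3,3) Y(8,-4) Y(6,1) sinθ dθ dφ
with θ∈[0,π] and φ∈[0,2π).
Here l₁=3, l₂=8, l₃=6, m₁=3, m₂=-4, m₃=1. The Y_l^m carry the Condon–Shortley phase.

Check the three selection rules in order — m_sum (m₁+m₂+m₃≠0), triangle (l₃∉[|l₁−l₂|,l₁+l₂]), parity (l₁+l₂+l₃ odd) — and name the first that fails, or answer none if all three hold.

azimuthal sum: 3 − 4 + 1 = 0  ✓
5 ≤ 6 ≤ 11 (triangle on l)  ✓
L = 3 + 8 + 6 = 17 (odd)  ✗

parity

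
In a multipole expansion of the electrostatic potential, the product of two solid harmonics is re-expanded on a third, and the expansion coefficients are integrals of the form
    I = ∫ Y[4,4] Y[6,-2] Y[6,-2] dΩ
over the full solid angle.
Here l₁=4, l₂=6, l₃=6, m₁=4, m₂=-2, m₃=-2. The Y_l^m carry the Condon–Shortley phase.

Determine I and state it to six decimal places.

0.176698

Rules hold: Σm=0, L=16 even, 2≤6≤10.
N = 9·13·13 = 1521
Δ = 4!·4!·8!/17! = 1/15315300
Racah Σ t=0..4: t=0:+1/829440 t=1:−1/25920 t=2:+1/9216 t=3:−1/25920 t=4:+1/829440 = 7/207360
⇒ 3j(4 6 6; 0 0 0)² = 28/2431, sgn +1
Racah Σ t=0..0: t=0:+1/331776 = 1/331776
⇒ 3j(4 6 6; 4 -2 -2)² = 490/21879, sgn +1
4πI² = N·(3j₀)²·(3jₘ)² = 13720/34969
I = +1·√(0.392348/4π) = 0.17669755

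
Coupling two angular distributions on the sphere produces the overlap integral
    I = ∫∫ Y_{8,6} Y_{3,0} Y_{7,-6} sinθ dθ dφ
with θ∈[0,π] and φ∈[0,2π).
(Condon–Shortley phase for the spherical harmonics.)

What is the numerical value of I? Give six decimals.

m-sum 0 ✓  L=18 even ✓  5≤7≤11 ✓
Π(2lᵢ+1) = 17×7×15 = 1785
triangle coeff Δ(8,3,7) = 1/5290740
Σ_t [1,3]: t=1:−1/7257600 t=2:+1/2073600 t=3:−1/7257600 = 1/4838400
(3j)²=252/20995 [(8 3 7; 0 0 0)], sign=-1
Σ_t [1,2]: t=1:−1/479001600 t=2:+1/1916006400 = -1/638668800
(3j)²=117/6460 [(8 3 7; 6 0 -6)], sign=+1
⇒ 4πI² = 11907/30685
I = (-1)√(11907/30685/(4π)) = -0.17572485

-0.175725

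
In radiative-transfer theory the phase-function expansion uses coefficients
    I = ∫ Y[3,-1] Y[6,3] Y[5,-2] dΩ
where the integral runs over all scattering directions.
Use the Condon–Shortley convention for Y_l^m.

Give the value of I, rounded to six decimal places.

-0.152880

Checks pass: Σm=0; 14 even; l₃=5∈[3,9].
(2·3+1)(2·6+1)(2·5+1) = 1001
Δ: 4! 2! 8! / 15! → 1/675675
sum: t=1:−1/8640 t=2:+1/2304 t=3:−1/8640 = 7/34560
3j²(3 6 5; 0 0 0) = Δ·Π!·Σ² = 7/429  (sign -1)
sum: t=2:+1/40320 t=3:−1/8640 t=4:+1/34560 = -1/16128
3j²(3 6 5; -1 3 -2) = Δ·Π!·Σ² = 18/1001  (sign +1)
combine: 4πI² = 1001·7/429·18/1001 = 42/143
take √, sign -1: I = -0.15288036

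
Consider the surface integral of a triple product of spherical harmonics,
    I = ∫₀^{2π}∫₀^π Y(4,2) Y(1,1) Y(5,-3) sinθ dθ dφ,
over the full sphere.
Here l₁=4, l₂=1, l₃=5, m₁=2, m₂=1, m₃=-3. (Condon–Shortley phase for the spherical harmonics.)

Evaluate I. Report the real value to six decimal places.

-0.259847

Rules hold: Σm=0, L=10 even, 3≤5≤5.
N = 9·3·11 = 297
Δ = 0!·8!·2!/11! = 1/495
Racah Σ t=0..0: t=0:+1/576 = 1/576
⇒ 3j(4 1 5; 0 0 0)² = 5/99, sgn -1
Racah Σ t=0..0: t=0:+1/2880 = 1/2880
⇒ 3j(4 1 5; 2 1 -3)² = 28/495, sgn +1
4πI² = N·(3j₀)²·(3jₘ)² = 28/33
I = -1·√(0.848485/4π) = -0.25984664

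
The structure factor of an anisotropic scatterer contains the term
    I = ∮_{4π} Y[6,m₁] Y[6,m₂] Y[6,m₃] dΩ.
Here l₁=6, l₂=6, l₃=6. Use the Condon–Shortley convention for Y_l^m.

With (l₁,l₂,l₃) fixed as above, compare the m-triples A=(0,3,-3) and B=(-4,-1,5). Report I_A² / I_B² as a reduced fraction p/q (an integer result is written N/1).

1849/2079

l's match ⇒ only the (l;m) 3-j factors differ between A and B.
A: triangle coeff Δ(6,6,6) = 1/325909584; Σ_t [3,6]: t=3:−1/933120 t=4:+1/276480 t=5:−1/691200 t=6:+1/18662400 = 43/37324800; (3j)²=1849/184756 [(6 6 6; 0 3 -3)], sign=-1
B: triangle coeff Δ(6,6,6) = 1/325909584; Σ_t [4,5]: t=4:+1/4147200 t=5:−1/10368000 = 1/6912000; (3j)²=189/16796 [(6 6 6; -4 -1 5)], sign=-1
I_A²/I_B² = (1849/184756)/(189/16796) = 1849/2079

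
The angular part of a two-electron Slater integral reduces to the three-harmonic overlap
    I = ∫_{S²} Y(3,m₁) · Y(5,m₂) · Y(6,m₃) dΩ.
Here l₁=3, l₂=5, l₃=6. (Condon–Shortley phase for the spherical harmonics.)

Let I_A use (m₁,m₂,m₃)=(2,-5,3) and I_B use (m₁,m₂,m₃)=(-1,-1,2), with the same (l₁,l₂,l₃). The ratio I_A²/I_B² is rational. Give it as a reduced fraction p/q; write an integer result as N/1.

3/7

Same 3,5,6: normalisation and zero-m 3j drop out of the ratio.
A: Δ: 2! 4! 8! / 15! → 1/675675; sum: t=0:+1/483840 = 1/483840; 3j²(3 5 6; 2 -5 3) = Δ·Π!·Σ² = 6/1001  (sign -1)
B: Δ: 2! 4! 8! / 15! → 1/675675; sum: t=0:+1/27648 t=1:−1/4320 t=2:+1/11520 = -1/9216; 3j²(3 5 6; -1 -1 2) = Δ·Π!·Σ² = 2/143  (sign -1)
I_A²/I_B² = (6/1001)/(2/143) = 3/7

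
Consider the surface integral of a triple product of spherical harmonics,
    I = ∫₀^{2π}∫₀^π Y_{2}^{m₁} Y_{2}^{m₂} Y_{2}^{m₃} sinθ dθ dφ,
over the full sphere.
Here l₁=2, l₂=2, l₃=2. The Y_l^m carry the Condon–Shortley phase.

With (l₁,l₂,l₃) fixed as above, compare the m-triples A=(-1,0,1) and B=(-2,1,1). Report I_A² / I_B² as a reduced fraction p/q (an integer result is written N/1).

Same 2,2,2: normalisation and zero-m 3j drop out of the ratio.
A: Δ: 2! 2! 2! / 7! → 1/630; sum: t=1:−1/2 t=2:+1/4 = -1/4; 3j²(2 2 2; -1 0 1) = Δ·Π!·Σ² = 1/70  (sign +1)
B: Δ: 2! 2! 2! / 7! → 1/630; sum: t=2:+1/4 = 1/4; 3j²(2 2 2; -2 1 1) = Δ·Π!·Σ² = 3/35  (sign -1)
I_A²/I_B² = (1/70)/(3/35) = 1/6

1/6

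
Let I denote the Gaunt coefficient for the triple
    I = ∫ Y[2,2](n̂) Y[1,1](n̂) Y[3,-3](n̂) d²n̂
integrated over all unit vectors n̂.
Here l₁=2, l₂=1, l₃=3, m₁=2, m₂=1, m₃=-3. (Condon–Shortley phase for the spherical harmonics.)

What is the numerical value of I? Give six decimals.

m-sum 0 ✓  L=6 even ✓  1≤3≤3 ✓
Π(2lᵢ+1) = 5×3×7 = 105
triangle coeff Δ(2,1,3) = 1/105
Σ_t [0,0]: t=0:+1/4 = 1/4
(3j)²=3/35 [(2 1 3; 0 0 0)], sign=-1
Σ_t [0,0]: t=0:+1/48 = 1/48
(3j)²=1/7 [(2 1 3; 2 1 -3)], sign=+1
⇒ 4πI² = 9/7
I = (-1)√(9/7/(4π)) = -0.31986543

-0.319865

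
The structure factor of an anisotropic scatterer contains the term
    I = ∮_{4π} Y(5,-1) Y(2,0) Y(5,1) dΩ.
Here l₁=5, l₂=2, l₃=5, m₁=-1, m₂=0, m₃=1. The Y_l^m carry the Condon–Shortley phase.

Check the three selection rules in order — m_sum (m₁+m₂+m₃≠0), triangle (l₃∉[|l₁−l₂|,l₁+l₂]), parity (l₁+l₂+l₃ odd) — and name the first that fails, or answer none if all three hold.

none

azimuthal sum: -1 + 0 + 1 = 0  ✓
3 ≤ 5 ≤ 7 (triangle on l)  ✓
L = 5 + 2 + 5 = 12 (even)  ✓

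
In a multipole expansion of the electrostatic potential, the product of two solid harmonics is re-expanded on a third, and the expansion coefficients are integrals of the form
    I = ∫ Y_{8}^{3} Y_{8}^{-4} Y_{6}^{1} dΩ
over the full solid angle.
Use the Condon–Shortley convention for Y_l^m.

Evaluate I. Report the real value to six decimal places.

m-sum 0 ✓  L=22 even ✓  0≤6≤16 ✓
Π(2lᵢ+1) = 17×17×13 = 3757
triangle coeff Δ(8,8,6) = 1/13742520792
Σ_t [2,8]: t=2:+1/41803776000 t=3:−1/435456000 t=4:+1/39813120 t=5:−1/18662400 t=6:+1/39813120 t=7:−1/435456000 t=8:+1/41803776000 = -11/1393459200
(3j)²=600/96577 [(8 8 6; 0 0 0)], sign=-1
Σ_t [0,4]: t=0:+1/20901888000 t=1:−1/627056640 t=2:+1/139345920 t=3:−1/174182400 t=4:+1/1492992000 = 1/1791590400
(3j)²=875/1158924 [(8 8 6; 3 -4 1)], sign=-1
⇒ 4πI² = 43750/2482597
I = (+1)√(43750/2482597/(4π)) = 0.03744820

0.037448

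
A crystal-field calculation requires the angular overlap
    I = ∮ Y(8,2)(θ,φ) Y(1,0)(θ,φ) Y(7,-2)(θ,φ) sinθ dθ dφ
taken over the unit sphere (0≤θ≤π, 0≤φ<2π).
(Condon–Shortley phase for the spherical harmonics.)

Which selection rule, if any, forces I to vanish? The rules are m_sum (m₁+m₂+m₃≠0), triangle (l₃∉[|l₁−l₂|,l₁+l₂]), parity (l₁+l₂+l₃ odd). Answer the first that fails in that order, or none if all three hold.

azimuthal sum: 2 + 0 − 2 = 0  ✓
7 ≤ 7 ≤ 9 (triangle on l)  ✓
L = 8 + 1 + 7 = 16 (even)  ✓

none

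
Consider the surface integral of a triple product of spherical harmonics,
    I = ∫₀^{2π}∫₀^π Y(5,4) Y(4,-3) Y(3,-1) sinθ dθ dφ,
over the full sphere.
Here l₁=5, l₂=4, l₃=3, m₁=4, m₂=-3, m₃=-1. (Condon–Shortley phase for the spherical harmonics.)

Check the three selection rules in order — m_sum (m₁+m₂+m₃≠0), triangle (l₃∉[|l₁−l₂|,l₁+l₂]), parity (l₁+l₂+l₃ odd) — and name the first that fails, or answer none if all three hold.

none

m₁+m₂+m₃ = 4 − 3 − 1 = 0  ✓
triangle: |5−4|=1 ≤ l₃=3 ≤ 5+4=9  ✓
parity: l₁+l₂+l₃ = 12 is even  ✓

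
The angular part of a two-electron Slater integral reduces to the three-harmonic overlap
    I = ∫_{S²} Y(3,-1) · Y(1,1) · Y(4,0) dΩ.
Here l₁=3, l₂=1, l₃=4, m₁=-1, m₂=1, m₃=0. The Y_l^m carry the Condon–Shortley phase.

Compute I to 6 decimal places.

0.150786

Rules hold: Σm=0, L=8 even, 2≤4≤4.
N = 7·3·9 = 189
Δ = 0!·6!·2!/9! = 1/252
Racah Σ t=0..0: t=0:+1/36 = 1/36
⇒ 3j(3 1 4; 0 0 0)² = 4/63, sgn +1
Racah Σ t=0..0: t=0:+1/96 = 1/96
⇒ 3j(3 1 4; -1 1 0)² = 1/42, sgn +1
4πI² = N·(3j₀)²·(3jₘ)² = 2/7
I = +1·√(0.285714/4π) = 0.15078601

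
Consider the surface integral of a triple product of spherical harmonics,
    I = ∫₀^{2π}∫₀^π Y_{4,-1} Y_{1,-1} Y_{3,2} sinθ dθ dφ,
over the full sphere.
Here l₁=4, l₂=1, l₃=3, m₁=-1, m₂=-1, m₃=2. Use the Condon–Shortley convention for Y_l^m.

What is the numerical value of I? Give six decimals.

m-sum 0 ✓  L=8 even ✓  3≤3≤5 ✓
Π(2lᵢ+1) = 9×3×7 = 189
triangle coeff Δ(4,1,3) = 1/252
Σ_t [1,1]: t=1:−1/36 = -1/36
(3j)²=4/63 [(4 1 3; 0 0 0)], sign=+1
Σ_t [0,0]: t=0:+1/240 = 1/240
(3j)²=1/84 [(4 1 3; -1 -1 2)], sign=-1
⇒ 4πI² = 1/7
I = (-1)√(1/7/(4π)) = -0.10662181

-0.106622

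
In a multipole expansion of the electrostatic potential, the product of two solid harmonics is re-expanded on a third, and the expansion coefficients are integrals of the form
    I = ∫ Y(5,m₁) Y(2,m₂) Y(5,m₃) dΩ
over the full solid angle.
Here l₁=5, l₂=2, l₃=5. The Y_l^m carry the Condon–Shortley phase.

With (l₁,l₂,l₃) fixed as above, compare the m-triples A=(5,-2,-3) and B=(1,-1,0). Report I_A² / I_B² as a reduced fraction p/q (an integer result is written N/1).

l's match ⇒ only the (l;m) 3-j factors differ between A and B.
A: triangle coeff Δ(5,2,5) = 1/38610; Σ_t [0,0]: t=0:+1/161280 = 1/161280; (3j)²=1/143 [(5 2 5; 5 -2 -3)], sign=+1
B: triangle coeff Δ(5,2,5) = 1/38610; Σ_t [0,1]: t=0:+1/1152 t=1:−1/1440 = 1/5760; (3j)²=1/858 [(5 2 5; 1 -1 0)], sign=-1
I_A²/I_B² = (1/143)/(1/858) = 6/1

6/1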